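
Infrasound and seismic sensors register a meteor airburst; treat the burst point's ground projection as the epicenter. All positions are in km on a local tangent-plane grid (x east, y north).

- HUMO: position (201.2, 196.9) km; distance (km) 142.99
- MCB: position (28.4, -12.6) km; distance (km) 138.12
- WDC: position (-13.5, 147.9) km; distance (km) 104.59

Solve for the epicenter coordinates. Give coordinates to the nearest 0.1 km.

Circle about each station: (x − 201.2)² + (y − 196.9)² = 142.99²; (x − 28.4)² + (y + 12.6)² = 138.12²; (x + 13.5)² + (y − 147.9)² = 104.59².
Subtracting the HUMO equation from the MCB and WDC equations removes the quadratic terms:
-345.6 x − 419.0 y = -76916.72
-429.4 x − 98.0 y = -47687.32
Solving the 2×2 system: x ≈ 85.2, y ≈ 113.3 km.
Check against HUMO (with the unrounded x, y): √((x − 201.2)²+(y − 196.9)²) = 142.99 ≈ 142.99 km. ✓

85.2 km east, 113.3 km north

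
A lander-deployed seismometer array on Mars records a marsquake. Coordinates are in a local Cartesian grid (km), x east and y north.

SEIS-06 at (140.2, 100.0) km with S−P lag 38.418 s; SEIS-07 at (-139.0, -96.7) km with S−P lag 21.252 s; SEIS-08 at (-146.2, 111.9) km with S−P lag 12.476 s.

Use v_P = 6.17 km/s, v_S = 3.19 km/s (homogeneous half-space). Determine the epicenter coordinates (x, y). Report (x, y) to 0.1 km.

(-106.3, 39.8)

Distance from S−P lag: d = Δt · v_P v_S / (v_P − v_S) = Δt · (6.17·3.19)/(6.17−3.19) ≈ 6.6048·Δt.
So d_SEIS-06 = 253.74, d_SEIS-07 = 140.37, d_SEIS-08 = 82.40 km.
Circle about each station: (x − 140.2)² + (y − 100.0)² = 253.74²; (x + 139.0)² + (y + 96.7)² = 140.37²; (x + 146.2)² + (y − 111.9)² = 82.40².
Subtracting pairs of circle equations eliminates x²+y² and gives linear equations (the radical axes):
-558.4 x − 393.4 y = 43696.10
-572.8 x + 23.8 y = 61834.24
Solving the 2×2 system: x ≈ -106.3, y ≈ 39.8 km.
Check against SEIS-06 (with the unrounded x, y): √((x − 140.2)²+(y − 100.0)²) = 253.74 ≈ 253.74 km. ✓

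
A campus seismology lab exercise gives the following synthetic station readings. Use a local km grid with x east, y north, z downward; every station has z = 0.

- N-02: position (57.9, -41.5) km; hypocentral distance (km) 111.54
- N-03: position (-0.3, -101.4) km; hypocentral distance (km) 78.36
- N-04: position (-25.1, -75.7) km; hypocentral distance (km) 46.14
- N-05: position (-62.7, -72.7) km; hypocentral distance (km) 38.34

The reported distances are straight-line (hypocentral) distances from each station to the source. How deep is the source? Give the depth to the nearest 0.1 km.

Each station gives a sphere (x−x_i)² + (y−y_i)² + z² = d_i² (stations at z=0).
Subtracting the N-02 sphere from N-03 and N-04: z² cancels, leaving linear equations in x and y:
-116.4 x − 119.8 y = 11508.27
-166.0 x − 68.4 y = 11598.11
Solving: x ≈ -50.506, y ≈ -46.990 km (keep extra digits for the depth step; rounded: -50.5, -47.0).
Then from the N-02 sphere: z² = 111.54² − (x − 57.9)² − (y + 41.5)² with x = -50.506, y = -46.990, so z ≈ 25.674 ≈ 25.7 km.

25.7 km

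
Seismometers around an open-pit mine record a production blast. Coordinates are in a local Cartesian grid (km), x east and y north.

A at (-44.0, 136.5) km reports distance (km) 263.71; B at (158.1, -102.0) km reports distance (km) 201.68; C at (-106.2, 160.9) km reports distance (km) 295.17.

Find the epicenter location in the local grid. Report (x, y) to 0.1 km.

-42.0 km east, -127.2 km north

Circle about each station: (x + 44.0)² + (y − 136.5)² = 263.71²; (x − 158.1)² + (y + 102.0)² = 201.68²; (x + 106.2)² + (y − 160.9)² = 295.17².
Subtracting pairs of circle equations eliminates x²+y² and gives linear equations (the radical axes):
404.2 x − 477.0 y = 43699.50
-124.4 x + 48.8 y = -983.36
Solving the 2×2 system: x ≈ -42.0, y ≈ -127.2 km.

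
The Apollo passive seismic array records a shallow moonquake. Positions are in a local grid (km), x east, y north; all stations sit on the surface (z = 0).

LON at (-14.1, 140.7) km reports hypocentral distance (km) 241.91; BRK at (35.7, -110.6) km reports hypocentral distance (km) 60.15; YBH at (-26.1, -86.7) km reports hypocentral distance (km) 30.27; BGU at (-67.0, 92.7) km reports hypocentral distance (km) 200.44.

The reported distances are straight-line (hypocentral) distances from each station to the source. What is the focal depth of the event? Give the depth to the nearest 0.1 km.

25.9 km

Each station gives a sphere (x−x_i)² + (y−y_i)² + z² = d_i² (stations at z=0).
Subtracting the LON sphere from BRK and YBH: z² cancels, leaving linear equations in x and y:
99.6 x − 502.6 y = 48413.98
-24.0 x − 454.8 y = 45806.98
Solving: x ≈ -17.502, y ≈ -99.795 km (keep extra digits for the depth step; rounded: -17.5, -99.8).
Then from the LON sphere: z² = 241.91² − (x + 14.1)² − (y − 140.7)² with x = -17.502, y = -99.795, so z ≈ 25.904 ≈ 25.9 km.
Check against BGU (with the unrounded solution): distance 200.44 ≈ 200.44 km. ✓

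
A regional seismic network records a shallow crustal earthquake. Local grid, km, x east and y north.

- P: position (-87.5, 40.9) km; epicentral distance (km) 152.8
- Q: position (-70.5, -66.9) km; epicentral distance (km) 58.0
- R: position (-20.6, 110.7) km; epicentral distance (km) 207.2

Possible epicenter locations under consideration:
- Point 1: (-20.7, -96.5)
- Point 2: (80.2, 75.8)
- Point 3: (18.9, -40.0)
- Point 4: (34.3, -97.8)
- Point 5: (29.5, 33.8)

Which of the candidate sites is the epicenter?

Point 1

For each candidate, compare |candidate − station| to the reported distance:
Point 1: residuals P 0.0, Q 0.1, R 0.0 → max 0.1 km
Point 2: residuals P 18.5, Q 149.5, R 100.5 → max 149.5 km
Point 3: residuals P 19.1, Q 35.4, R 51.4 → max 51.4 km
Point 4: residuals P 31.8, Q 51.3, R 8.4 → max 51.3 km
Point 5: residuals P 35.6, Q 83.9, R 115.4 → max 115.4 km
Only Point 1 has all residuals ≈ 0.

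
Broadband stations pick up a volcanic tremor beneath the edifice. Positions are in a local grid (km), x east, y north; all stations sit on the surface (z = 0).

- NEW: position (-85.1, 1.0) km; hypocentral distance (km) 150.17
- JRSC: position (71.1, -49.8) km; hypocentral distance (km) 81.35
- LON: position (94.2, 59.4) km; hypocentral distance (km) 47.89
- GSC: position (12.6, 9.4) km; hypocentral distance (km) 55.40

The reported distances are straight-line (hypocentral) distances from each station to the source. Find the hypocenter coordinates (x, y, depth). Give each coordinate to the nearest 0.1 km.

x ≈ 61.4 km, y ≈ 29.1 km, depth ≈ 17.3 km

Each station gives a sphere (x−x_i)² + (y−y_i)² + z² = d_i² (stations at z=0).
Subtracting the NEW sphere from JRSC and LON: z² cancels, leaving linear equations in x and y:
312.4 x − 101.6 y = 16225.45
358.6 x + 116.8 y = 25416.57
Solving: x ≈ 61.401, y ≈ 29.095 km (keep extra digits for the depth step; rounded: 61.4, 29.1).
Then from the NEW sphere: z² = 150.17² − (x + 85.1)² − (y − 1.0)² with x = 61.401, y = 29.095, so z ≈ 17.296 ≈ 17.3 km.
Check against GSC (with the unrounded solution): distance 55.40 ≈ 55.40 km. ✓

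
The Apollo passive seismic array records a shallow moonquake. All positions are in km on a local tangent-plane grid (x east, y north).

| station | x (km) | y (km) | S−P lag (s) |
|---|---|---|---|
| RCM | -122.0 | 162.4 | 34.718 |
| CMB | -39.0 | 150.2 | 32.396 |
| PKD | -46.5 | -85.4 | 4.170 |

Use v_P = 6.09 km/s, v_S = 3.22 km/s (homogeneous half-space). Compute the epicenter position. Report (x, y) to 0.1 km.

Distance from S−P lag: d = Δt · v_P v_S / (v_P − v_S) = Δt · (6.09·3.22)/(6.09−3.22) ≈ 6.8327·Δt.
So d_RCM = 237.22, d_CMB = 221.35, d_PKD = 28.49 km.
Circle about each station: (x + 122.0)² + (y − 162.4)² = 237.22²; (x + 39.0)² + (y − 150.2)² = 221.35²; (x + 46.5)² + (y + 85.4)² = 28.49².
Subtracting pairs of circle equations eliminates x²+y² and gives linear equations (the radical axes):
166.0 x − 24.4 y = -9899.21
151.0 x − 495.6 y = 23659.30
Solving the 2×2 system: x ≈ -69.8, y ≈ -69.0 km.

(-69.8, -69.0)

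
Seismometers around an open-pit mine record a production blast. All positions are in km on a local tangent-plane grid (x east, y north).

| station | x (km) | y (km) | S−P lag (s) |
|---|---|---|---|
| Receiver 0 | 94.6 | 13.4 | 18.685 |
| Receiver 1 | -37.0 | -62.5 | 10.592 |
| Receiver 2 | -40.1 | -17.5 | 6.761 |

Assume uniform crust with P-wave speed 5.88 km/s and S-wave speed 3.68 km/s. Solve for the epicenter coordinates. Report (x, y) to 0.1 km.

-88.6 km east, 28.0 km north

Distance from S−P lag: d = Δt · v_P v_S / (v_P − v_S) = Δt · (5.88·3.68)/(5.88−3.68) ≈ 9.8356·Δt.
So d_Receiver 0 = 183.78, d_Receiver 1 = 104.18, d_Receiver 2 = 66.50 km.
Circle about each station: (x − 94.6)² + (y − 13.4)² = 183.78²; (x + 37.0)² + (y + 62.5)² = 104.18²; (x + 40.1)² + (y + 17.5)² = 66.50².
Subtracting the Receiver 0 equation from the Receiver 1 and Receiver 2 equations removes the quadratic terms:
-263.2 x − 151.8 y = 19068.15
-269.4 x − 61.8 y = 22138.38
Solving the 2×2 system: x ≈ -88.6, y ≈ 28.0 km.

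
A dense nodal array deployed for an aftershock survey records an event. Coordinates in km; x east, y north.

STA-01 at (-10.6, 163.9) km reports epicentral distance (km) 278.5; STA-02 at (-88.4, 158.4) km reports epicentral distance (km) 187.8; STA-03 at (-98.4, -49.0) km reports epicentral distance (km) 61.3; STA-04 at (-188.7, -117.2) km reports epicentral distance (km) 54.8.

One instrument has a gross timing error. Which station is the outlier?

STA-02

Solve using three stations at a time. Using STA-01, STA-03, STA-04 (subtract circle equations pairwise → linear system) gives (x, y) ≈ (-153.9, -74.9).
Distances from that point to each station vs reported:
  STA-01: calculated 278.5 vs reported 278.5 → residual 0.0 km
  STA-02: calculated 242.3 vs reported 187.8 → residual 54.5 km
  STA-03: calculated 61.3 vs reported 61.3 → residual 0.0 km
  STA-04: calculated 54.8 vs reported 54.8 → residual 0.0 km
STA-01, STA-03, STA-04 are mutually consistent (residuals ≈ 0); STA-02 is off by 54.5 km.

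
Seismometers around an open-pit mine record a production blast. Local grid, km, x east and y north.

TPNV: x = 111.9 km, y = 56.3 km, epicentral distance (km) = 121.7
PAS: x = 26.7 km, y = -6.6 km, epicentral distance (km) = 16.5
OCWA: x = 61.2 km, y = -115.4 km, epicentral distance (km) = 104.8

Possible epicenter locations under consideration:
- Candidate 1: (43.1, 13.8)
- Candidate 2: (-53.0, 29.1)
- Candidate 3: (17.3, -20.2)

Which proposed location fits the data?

For each candidate, compare |candidate − station| to the reported distance:
Candidate 1: residuals TPNV 40.8, PAS 9.7, OCWA 25.7 → max 40.8 km
Candidate 2: residuals TPNV 45.4, PAS 70.8, OCWA 79.4 → max 79.4 km
Candidate 3: residuals TPNV 0.0, PAS 0.0, OCWA 0.0 → max 0.0 km
Only Candidate 3 has all residuals ≈ 0.

Candidate 3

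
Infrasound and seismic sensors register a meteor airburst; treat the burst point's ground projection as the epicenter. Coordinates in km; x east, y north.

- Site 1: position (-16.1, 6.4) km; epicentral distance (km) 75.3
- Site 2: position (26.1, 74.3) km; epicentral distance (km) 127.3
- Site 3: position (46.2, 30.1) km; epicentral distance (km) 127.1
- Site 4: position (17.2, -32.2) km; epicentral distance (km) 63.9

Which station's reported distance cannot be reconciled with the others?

Solve using three stations at a time. Using Site 1, Site 3, Site 4 (subtract circle equations pairwise → linear system) gives (x, y) ≈ (-37.1, -65.9).
Distances from that point to each station vs reported:
  Site 1: calculated 75.3 vs reported 75.3 → residual 0.0 km
  Site 2: calculated 153.8 vs reported 127.3 → residual 26.5 km
  Site 3: calculated 127.1 vs reported 127.1 → residual 0.0 km
  Site 4: calculated 63.9 vs reported 63.9 → residual 0.0 km
Site 1, Site 3, Site 4 are mutually consistent (residuals ≈ 0); Site 2 is off by 26.5 km.

Site 2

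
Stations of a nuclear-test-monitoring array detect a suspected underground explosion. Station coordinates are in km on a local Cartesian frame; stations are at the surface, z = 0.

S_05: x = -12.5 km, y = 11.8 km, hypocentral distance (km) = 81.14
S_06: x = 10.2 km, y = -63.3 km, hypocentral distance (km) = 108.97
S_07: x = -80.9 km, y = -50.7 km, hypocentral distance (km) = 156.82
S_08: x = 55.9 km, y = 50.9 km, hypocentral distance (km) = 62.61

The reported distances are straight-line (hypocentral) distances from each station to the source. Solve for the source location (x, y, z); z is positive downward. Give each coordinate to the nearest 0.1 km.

(45.6, 23.6, 55.4)

Each station gives a sphere (x−x_i)² + (y−y_i)² + z² = d_i² (stations at z=0).
Subtracting the S_05 sphere from S_06 and S_07: z² cancels, leaving linear equations in x and y:
45.4 x − 150.2 y = -1475.32
-136.8 x − 125.0 y = -9189.00
Solving: x ≈ 45.601, y ≈ 23.606 km (keep extra digits for the depth step; rounded: 45.6, 23.6).
Then from the S_05 sphere: z² = 81.14² − (x + 12.5)² − (y − 11.8)² with x = 45.601, y = 23.606, so z ≈ 55.395 ≈ 55.4 km.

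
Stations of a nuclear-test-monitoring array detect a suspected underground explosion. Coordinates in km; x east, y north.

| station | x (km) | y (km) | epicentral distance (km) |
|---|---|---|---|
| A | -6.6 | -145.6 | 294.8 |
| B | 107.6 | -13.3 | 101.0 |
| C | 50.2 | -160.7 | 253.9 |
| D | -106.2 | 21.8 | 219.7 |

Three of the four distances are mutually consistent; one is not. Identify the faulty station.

A

Solve using three stations at a time. Using B, C, D (subtract circle equations pairwise → linear system) gives (x, y) ≈ (103.4, 87.5).
Distances from that point to each station vs reported:
  A: calculated 257.8 vs reported 294.8 → residual 37.0 km
  B: calculated 100.9 vs reported 101.0 → residual 0.1 km
  C: calculated 253.9 vs reported 253.9 → residual 0.0 km
  D: calculated 219.7 vs reported 219.7 → residual 0.0 km
B, C, D are mutually consistent (residuals ≈ 0); A is off by 37.0 km.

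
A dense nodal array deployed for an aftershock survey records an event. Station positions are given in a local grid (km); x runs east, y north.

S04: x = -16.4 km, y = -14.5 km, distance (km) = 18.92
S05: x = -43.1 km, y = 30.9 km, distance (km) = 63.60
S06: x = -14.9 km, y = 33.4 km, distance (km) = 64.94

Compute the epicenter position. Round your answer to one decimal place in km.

x ≈ -26.5 km, y ≈ -30.5 km

Circle about each station: (x + 16.4)² + (y + 14.5)² = 18.92²; (x + 43.1)² + (y − 30.9)² = 63.60²; (x + 14.9)² + (y − 33.4)² = 64.94².
Subtracting the S04 equation from the S05 and S06 equations removes the quadratic terms:
-53.4 x + 90.8 y = -1353.78
3.0 x + 95.8 y = -3000.88
Solving the 2×2 system: x ≈ -26.5, y ≈ -30.5 km.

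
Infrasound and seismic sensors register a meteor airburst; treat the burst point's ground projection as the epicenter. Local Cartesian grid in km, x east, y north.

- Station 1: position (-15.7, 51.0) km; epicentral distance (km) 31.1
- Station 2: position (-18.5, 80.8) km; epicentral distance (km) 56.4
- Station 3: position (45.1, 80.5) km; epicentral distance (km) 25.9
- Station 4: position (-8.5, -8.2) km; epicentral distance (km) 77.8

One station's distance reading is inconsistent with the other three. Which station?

Solve using three stations at a time. Using Station 2, Station 3, Station 4 (subtract circle equations pairwise → linear system) gives (x, y) ≈ (32.9, 57.7).
Distances from that point to each station vs reported:
  Station 1: calculated 49.1 vs reported 31.1 → residual 18.0 km
  Station 2: calculated 56.4 vs reported 56.4 → residual 0.0 km
  Station 3: calculated 25.9 vs reported 25.9 → residual 0.0 km
  Station 4: calculated 77.8 vs reported 77.8 → residual 0.0 km
Station 2, Station 3, Station 4 are mutually consistent (residuals ≈ 0); Station 1 is off by 18.0 km.

Station 1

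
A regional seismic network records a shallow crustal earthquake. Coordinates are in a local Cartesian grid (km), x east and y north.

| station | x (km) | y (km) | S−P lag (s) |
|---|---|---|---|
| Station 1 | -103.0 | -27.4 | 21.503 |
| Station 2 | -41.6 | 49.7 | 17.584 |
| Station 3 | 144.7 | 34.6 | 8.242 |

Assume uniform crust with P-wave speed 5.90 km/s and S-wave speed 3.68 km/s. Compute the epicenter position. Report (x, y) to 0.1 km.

(107.1, -36.7)

Distance from S−P lag: d = Δt · v_P v_S / (v_P − v_S) = Δt · (5.90·3.68)/(5.90−3.68) ≈ 9.7802·Δt.
So d_Station 1 = 210.30, d_Station 2 = 171.97, d_Station 3 = 80.61 km.
Circle about each station: (x + 103.0)² + (y + 27.4)² = 210.30²; (x + 41.6)² + (y − 49.7)² = 171.97²; (x − 144.7)² + (y − 34.6)² = 80.61².
Subtracting the Station 1 equation from the Station 2 and Station 3 equations removes the quadratic terms:
122.8 x + 154.2 y = 7493.30
495.4 x + 124.0 y = 48503.61
Solving the 2×2 system: x ≈ 107.1, y ≈ -36.7 km.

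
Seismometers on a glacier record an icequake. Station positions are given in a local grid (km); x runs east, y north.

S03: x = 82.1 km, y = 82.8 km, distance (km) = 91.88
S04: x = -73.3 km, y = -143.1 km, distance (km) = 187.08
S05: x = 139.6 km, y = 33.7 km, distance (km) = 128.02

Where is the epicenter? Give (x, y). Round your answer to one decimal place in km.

Circle about each station: (x − 82.1)² + (y − 82.8)² = 91.88²; (x + 73.3)² + (y + 143.1)² = 187.08²; (x − 139.6)² + (y − 33.7)² = 128.02².
Subtracting the S03 equation from the S04 and S05 equations removes the quadratic terms:
-310.8 x − 451.8 y = -14302.74
115.0 x − 98.2 y = -919.59
Solving the 2×2 system: x ≈ 12.0, y ≈ 23.4 km.
Check against S03 (with the unrounded x, y): √((x − 82.1)²+(y − 82.8)²) = 91.88 ≈ 91.88 km. ✓

x ≈ 12.0 km, y ≈ 23.4 km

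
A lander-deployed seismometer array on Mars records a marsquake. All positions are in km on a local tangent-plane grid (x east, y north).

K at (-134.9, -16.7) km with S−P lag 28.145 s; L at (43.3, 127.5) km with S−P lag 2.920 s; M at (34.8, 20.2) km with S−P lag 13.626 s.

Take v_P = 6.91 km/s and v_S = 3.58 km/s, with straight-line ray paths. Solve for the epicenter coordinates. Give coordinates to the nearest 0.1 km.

Distance from S−P lag: d = Δt · v_P v_S / (v_P − v_S) = Δt · (6.91·3.58)/(6.91−3.58) ≈ 7.4288·Δt.
So d_K = 209.08, d_L = 21.69, d_M = 101.22 km.
Circle about each station: (x + 134.9)² + (y + 16.7)² = 209.08²; (x − 43.3)² + (y − 127.5)² = 21.69²; (x − 34.8)² + (y − 20.2)² = 101.22².
Subtracting the K equation from the L and M equations removes the quadratic terms:
356.4 x + 288.4 y = 42898.23
339.4 x + 73.8 y = 16611.14
Solving the 2×2 system: x ≈ 22.7, y ≈ 120.7 km.

22.7 km east, 120.7 km north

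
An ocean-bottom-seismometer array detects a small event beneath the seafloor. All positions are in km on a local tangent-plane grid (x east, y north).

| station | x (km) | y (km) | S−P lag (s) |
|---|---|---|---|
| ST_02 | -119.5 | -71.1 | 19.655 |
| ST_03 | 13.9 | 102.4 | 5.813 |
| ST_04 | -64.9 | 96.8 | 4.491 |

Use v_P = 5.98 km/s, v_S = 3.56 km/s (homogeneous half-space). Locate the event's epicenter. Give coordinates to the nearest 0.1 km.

x ≈ -30.6 km, y ≈ 77.2 km

Distance from S−P lag: d = Δt · v_P v_S / (v_P − v_S) = Δt · (5.98·3.56)/(5.98−3.56) ≈ 8.7970·Δt.
So d_ST_02 = 172.91, d_ST_03 = 51.14, d_ST_04 = 39.51 km.
Circle about each station: (x + 119.5)² + (y + 71.1)² = 172.91²; (x − 13.9)² + (y − 102.4)² = 51.14²; (x + 64.9)² + (y − 96.8)² = 39.51².
Subtracting pairs of circle equations eliminates x²+y² and gives linear equations (the radical axes):
266.8 x + 347.0 y = 18626.08
109.2 x + 335.8 y = 22583.62
Solving the 2×2 system: x ≈ -30.6, y ≈ 77.2 km.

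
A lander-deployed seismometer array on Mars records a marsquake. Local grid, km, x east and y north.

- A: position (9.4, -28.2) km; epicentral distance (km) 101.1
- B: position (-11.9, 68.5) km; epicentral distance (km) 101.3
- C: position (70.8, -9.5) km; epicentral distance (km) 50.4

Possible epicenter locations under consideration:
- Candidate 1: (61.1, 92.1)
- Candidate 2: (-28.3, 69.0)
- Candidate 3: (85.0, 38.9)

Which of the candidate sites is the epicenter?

Candidate 3

For each candidate, compare |candidate − station| to the reported distance:
Candidate 1: residuals A 29.8, B 24.6, C 51.7 → max 51.7 km
Candidate 2: residuals A 3.2, B 84.9, C 76.0 → max 84.9 km
Candidate 3: residuals A 0.0, B 0.0, C 0.0 → max 0.0 km
Only Candidate 3 has all residuals ≈ 0.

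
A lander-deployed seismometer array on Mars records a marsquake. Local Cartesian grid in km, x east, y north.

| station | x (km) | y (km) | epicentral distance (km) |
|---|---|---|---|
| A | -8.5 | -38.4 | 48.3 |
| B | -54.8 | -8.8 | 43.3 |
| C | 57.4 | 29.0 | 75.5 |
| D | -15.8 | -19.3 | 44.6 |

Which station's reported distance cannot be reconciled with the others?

Solve using three stations at a time. Using A, B, C (subtract circle equations pairwise → linear system) gives (x, y) ≈ (-15.5, 9.4).
Distances from that point to each station vs reported:
  A: calculated 48.3 vs reported 48.3 → residual 0.0 km
  B: calculated 43.3 vs reported 43.3 → residual 0.0 km
  C: calculated 75.5 vs reported 75.5 → residual 0.0 km
  D: calculated 28.7 vs reported 44.6 → residual 15.9 km
A, B, C are mutually consistent (residuals ≈ 0); D is off by 15.9 km.

D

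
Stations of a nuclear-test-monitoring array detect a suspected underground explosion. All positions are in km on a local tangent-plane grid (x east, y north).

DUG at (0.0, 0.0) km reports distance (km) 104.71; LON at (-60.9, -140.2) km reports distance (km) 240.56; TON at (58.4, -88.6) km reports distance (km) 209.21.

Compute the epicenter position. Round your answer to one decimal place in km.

(-34.4, 98.9)

Circle about each station: x² + y² = 104.71²; (x + 60.9)² + (y + 140.2)² = 240.56²; (x − 58.4)² + (y + 88.6)² = 209.21².
Subtracting pairs of circle equations eliminates x²+y² and gives linear equations (the radical axes):
-121.8 x − 280.4 y = -23540.08
116.8 x − 177.2 y = -21544.12
Solving the 2×2 system: x ≈ -34.4, y ≈ 98.9 km.
Check against DUG (with the unrounded x, y): √(x²+y²) = 104.71 ≈ 104.71 km. ✓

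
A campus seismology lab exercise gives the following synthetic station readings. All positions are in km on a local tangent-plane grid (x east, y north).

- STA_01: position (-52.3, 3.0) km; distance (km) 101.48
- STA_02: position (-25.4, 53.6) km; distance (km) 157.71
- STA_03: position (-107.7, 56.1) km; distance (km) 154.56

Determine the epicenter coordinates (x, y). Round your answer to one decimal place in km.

-77.1 km east, -95.4 km north

Circle about each station: (x + 52.3)² + (y − 3.0)² = 101.48²; (x + 25.4)² + (y − 53.6)² = 157.71²; (x + 107.7)² + (y − 56.1)² = 154.56².
Subtracting the STA_01 equation from the STA_02 and STA_03 equations removes the quadratic terms:
53.8 x + 101.2 y = -13800.42
-110.8 x + 106.2 y = -1588.39
Solving the 2×2 system: x ≈ -77.1, y ≈ -95.4 km.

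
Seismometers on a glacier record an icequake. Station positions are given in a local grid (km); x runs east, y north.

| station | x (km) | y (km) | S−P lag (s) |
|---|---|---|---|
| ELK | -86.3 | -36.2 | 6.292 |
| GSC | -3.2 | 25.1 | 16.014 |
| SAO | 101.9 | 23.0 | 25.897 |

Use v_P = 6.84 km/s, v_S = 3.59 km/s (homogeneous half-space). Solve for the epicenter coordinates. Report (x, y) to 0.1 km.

x ≈ -65.2 km, y ≈ -78.8 km

Distance from S−P lag: d = Δt · v_P v_S / (v_P − v_S) = Δt · (6.84·3.59)/(6.84−3.59) ≈ 7.5556·Δt.
So d_ELK = 47.54, d_GSC = 120.99, d_SAO = 195.67 km.
Circle about each station: (x + 86.3)² + (y + 36.2)² = 47.54²; (x + 3.2)² + (y − 25.1)² = 120.99²; (x − 101.9)² + (y − 23.0)² = 195.67².
Subtracting the ELK equation from the GSC and SAO equations removes the quadratic terms:
166.2 x + 122.6 y = -20496.41
376.4 x + 118.4 y = -33872.22
Solving the 2×2 system: x ≈ -65.2, y ≈ -78.8 km.
Check against ELK (with the unrounded x, y): √((x + 86.3)²+(y + 36.2)²) = 47.52 ≈ 47.54 km. ✓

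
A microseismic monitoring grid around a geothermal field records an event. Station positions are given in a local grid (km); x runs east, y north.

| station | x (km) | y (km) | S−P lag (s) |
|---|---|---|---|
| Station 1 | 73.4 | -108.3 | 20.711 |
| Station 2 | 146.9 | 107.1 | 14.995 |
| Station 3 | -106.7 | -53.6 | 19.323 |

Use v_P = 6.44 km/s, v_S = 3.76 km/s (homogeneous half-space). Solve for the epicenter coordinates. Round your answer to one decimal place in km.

16.6 km east, 70.0 km north

Distance from S−P lag: d = Δt · v_P v_S / (v_P − v_S) = Δt · (6.44·3.76)/(6.44−3.76) ≈ 9.0352·Δt.
So d_Station 1 = 187.13, d_Station 2 = 135.48, d_Station 3 = 174.59 km.
Circle about each station: (x − 73.4)² + (y + 108.3)² = 187.13²; (x − 146.9)² + (y − 107.1)² = 135.48²; (x + 106.7)² + (y + 53.6)² = 174.59².
Subtracting pairs of circle equations eliminates x²+y² and gives linear equations (the radical axes):
147.0 x + 430.8 y = 32596.38
-360.2 x + 109.4 y = 1677.37
Solving the 2×2 system: x ≈ 16.6, y ≈ 70.0 km.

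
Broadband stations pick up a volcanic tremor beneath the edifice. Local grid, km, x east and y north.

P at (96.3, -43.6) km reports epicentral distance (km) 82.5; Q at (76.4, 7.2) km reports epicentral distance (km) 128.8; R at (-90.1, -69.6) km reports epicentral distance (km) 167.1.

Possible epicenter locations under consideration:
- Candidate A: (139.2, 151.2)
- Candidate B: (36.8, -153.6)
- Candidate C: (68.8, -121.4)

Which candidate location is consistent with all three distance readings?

Candidate C

For each candidate, compare |candidate − station| to the reported distance:
Candidate A: residuals P 117.0, Q 28.3, R 151.2 → max 151.2 km
Candidate B: residuals P 42.6, Q 36.8, R 14.9 → max 42.6 km
Candidate C: residuals P 0.0, Q 0.0, R 0.0 → max 0.0 km
Only Candidate C has all residuals ≈ 0.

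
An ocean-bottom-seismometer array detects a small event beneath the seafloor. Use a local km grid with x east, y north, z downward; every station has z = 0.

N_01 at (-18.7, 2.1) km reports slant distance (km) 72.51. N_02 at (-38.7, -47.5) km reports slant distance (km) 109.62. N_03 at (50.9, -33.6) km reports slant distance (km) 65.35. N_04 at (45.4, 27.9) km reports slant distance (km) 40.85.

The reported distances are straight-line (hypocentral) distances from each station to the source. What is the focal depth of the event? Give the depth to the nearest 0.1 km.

39.2 km

Each station gives a sphere (x−x_i)² + (y−y_i)² + z² = d_i² (stations at z=0).
Subtracting the N_01 sphere from N_02 and N_03: z² cancels, leaving linear equations in x and y:
-40.0 x − 99.2 y = -3359.00
139.2 x − 71.4 y = 4352.75
Solving: x ≈ 40.302, y ≈ 17.610 km (keep extra digits for the depth step; rounded: 40.3, 17.6).
Then from the N_01 sphere: z² = 72.51² − (x + 18.7)² − (y − 2.1)² with x = 40.302, y = 17.610, so z ≈ 39.191 ≈ 39.2 km.
Check against N_04 (with the unrounded solution): distance 40.84 ≈ 40.85 km. ✓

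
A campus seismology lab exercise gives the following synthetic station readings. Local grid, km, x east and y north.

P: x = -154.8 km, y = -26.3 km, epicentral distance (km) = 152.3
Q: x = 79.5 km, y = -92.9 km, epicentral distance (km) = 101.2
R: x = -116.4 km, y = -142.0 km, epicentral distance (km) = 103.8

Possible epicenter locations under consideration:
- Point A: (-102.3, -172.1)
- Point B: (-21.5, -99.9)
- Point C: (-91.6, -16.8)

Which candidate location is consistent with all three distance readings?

Point B

For each candidate, compare |candidate − station| to the reported distance:
Point A: residuals P 2.7, Q 97.1, R 70.6 → max 97.1 km
Point B: residuals P 0.0, Q 0.0, R 0.0 → max 0.0 km
Point C: residuals P 88.4, Q 86.1, R 23.8 → max 88.4 km
Only Point B has all residuals ≈ 0.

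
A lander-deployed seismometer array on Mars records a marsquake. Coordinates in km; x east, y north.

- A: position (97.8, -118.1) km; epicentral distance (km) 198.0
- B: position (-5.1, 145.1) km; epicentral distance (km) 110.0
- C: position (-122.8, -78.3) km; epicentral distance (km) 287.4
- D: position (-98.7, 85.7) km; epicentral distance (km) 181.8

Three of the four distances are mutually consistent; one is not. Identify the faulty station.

C

Solve using three stations at a time. Using A, B, D (subtract circle equations pairwise → linear system) gives (x, y) ≈ (82.9, 79.3).
Distances from that point to each station vs reported:
  A: calculated 198.0 vs reported 198.0 → residual 0.0 km
  B: calculated 109.9 vs reported 110.0 → residual 0.1 km
  C: calculated 259.2 vs reported 287.4 → residual 28.2 km
  D: calculated 181.7 vs reported 181.8 → residual 0.1 km
A, B, D are mutually consistent (residuals ≈ 0); C is off by 28.2 km.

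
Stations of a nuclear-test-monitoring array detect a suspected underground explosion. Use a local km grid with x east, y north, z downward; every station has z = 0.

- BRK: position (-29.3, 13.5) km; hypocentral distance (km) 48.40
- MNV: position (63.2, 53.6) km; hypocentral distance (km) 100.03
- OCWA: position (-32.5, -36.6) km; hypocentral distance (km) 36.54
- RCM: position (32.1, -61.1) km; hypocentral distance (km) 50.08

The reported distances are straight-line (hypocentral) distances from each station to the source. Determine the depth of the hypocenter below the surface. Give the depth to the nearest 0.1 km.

Each station gives a sphere (x−x_i)² + (y−y_i)² + z² = d_i² (stations at z=0).
Subtracting the BRK sphere from MNV and OCWA: z² cancels, leaving linear equations in x and y:
185.0 x + 80.2 y = -1836.98
-6.4 x − 100.2 y = 2362.46
Solving: x ≈ 0.300, y ≈ -23.597 km (keep extra digits for the depth step; rounded: 0.3, -23.6).
Then from the BRK sphere: z² = 48.40² − (x + 29.3)² − (y − 13.5)² with x = 0.300, y = -23.597, so z ≈ 9.498 ≈ 9.5 km.

z ≈ 9.5 km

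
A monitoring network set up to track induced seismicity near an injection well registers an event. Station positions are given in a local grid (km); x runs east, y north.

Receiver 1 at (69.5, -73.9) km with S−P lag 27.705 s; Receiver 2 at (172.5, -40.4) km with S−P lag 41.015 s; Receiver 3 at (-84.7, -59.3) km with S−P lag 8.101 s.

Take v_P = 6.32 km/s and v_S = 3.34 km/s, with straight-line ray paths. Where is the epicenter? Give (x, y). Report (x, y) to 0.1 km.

x ≈ -116.6 km, y ≈ -11.6 km

Distance from S−P lag: d = Δt · v_P v_S / (v_P − v_S) = Δt · (6.32·3.34)/(6.32−3.34) ≈ 7.0835·Δt.
So d_Receiver 1 = 196.25, d_Receiver 2 = 290.53, d_Receiver 3 = 57.38 km.
Circle about each station: (x − 69.5)² + (y + 73.9)² = 196.25²; (x − 172.5)² + (y + 40.4)² = 290.53²; (x + 84.7)² + (y + 59.3)² = 57.38².
Subtracting the Receiver 1 equation from the Receiver 2 and Receiver 3 equations removes the quadratic terms:
206.0 x + 67.0 y = -24796.67
-308.4 x + 29.2 y = 35620.72
Solving the 2×2 system: x ≈ -116.6, y ≈ -11.6 km.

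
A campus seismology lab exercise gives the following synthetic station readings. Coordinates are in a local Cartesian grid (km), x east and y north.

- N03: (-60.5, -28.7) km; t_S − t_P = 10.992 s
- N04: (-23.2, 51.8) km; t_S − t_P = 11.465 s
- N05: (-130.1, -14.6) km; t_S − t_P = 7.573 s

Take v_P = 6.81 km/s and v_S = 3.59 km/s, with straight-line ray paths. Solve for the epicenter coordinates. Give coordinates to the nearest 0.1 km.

x ≈ -109.3 km, y ≈ 39.0 km

Distance from S−P lag: d = Δt · v_P v_S / (v_P − v_S) = Δt · (6.81·3.59)/(6.81−3.59) ≈ 7.5925·Δt.
So d_N03 = 83.46, d_N04 = 87.05, d_N05 = 57.50 km.
Circle about each station: (x + 60.5)² + (y + 28.7)² = 83.46²; (x + 23.2)² + (y − 51.8)² = 87.05²; (x + 130.1)² + (y + 14.6)² = 57.50².
Subtracting the N03 equation from the N04 and N05 equations removes the quadratic terms:
74.6 x + 161.0 y = -1874.59
-139.2 x + 28.2 y = 16314.55
Solving the 2×2 system: x ≈ -109.3, y ≈ 39.0 km.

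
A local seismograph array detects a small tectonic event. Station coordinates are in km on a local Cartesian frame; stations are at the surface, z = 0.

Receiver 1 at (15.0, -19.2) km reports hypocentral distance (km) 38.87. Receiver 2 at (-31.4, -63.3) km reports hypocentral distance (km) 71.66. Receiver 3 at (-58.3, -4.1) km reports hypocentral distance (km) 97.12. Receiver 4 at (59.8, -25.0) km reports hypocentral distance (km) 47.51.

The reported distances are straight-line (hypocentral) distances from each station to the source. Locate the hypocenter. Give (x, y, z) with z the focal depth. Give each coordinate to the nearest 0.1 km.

Each station gives a sphere (x−x_i)² + (y−y_i)² + z² = d_i² (stations at z=0).
Subtracting the Receiver 1 sphere from Receiver 2 and Receiver 3: z² cancels, leaving linear equations in x and y:
-92.8 x − 88.2 y = 774.93
-146.6 x + 30.2 y = -5099.36
Solving: x ≈ 27.100, y ≈ -37.300 km (keep extra digits for the depth step; rounded: 27.1, -37.3).
Then from the Receiver 1 sphere: z² = 38.87² − (x − 15.0)² − (y + 19.2)² with x = 27.100, y = -37.300, so z ≈ 32.200 ≈ 32.2 km.
Check against Receiver 4 (with the unrounded solution): distance 47.51 ≈ 47.51 km. ✓

(27.1, -37.3, 32.2)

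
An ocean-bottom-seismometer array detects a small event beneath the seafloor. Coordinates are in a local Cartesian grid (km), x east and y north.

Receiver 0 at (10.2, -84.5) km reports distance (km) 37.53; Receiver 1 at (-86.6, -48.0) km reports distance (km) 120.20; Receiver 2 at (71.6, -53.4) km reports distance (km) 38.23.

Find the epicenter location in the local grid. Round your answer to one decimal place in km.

(33.4, -55.0)

Circle about each station: (x − 10.2)² + (y + 84.5)² = 37.53²; (x + 86.6)² + (y + 48.0)² = 120.20²; (x − 71.6)² + (y + 53.4)² = 38.23².
Subtracting the Receiver 0 equation from the Receiver 1 and Receiver 2 equations removes the quadratic terms:
-193.6 x + 73.0 y = -10480.27
122.8 x + 62.2 y = 680.80
Solving the 2×2 system: x ≈ 33.4, y ≈ -55.0 km.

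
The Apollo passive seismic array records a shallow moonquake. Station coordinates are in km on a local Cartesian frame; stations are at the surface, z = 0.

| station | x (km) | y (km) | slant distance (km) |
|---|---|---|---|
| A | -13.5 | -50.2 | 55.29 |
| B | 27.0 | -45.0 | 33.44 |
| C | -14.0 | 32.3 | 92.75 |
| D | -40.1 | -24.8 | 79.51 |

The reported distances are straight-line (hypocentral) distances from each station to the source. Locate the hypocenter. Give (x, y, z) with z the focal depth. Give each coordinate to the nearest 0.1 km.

(30.0, -42.3, 33.2)

Each station gives a sphere (x−x_i)² + (y−y_i)² + z² = d_i² (stations at z=0).
Subtracting the A sphere from B and C: z² cancels, leaving linear equations in x and y:
81.0 x + 10.4 y = 1990.46
-1.0 x + 165.0 y = -7008.58
Solving: x ≈ 30.004, y ≈ -42.294 km (keep extra digits for the depth step; rounded: 30.0, -42.3).
Then from the A sphere: z² = 55.29² − (x + 13.5)² − (y + 50.2)² with x = 30.004, y = -42.294, so z ≈ 33.195 ≈ 33.2 km.
Check against D (with the unrounded solution): distance 79.51 ≈ 79.51 km. ✓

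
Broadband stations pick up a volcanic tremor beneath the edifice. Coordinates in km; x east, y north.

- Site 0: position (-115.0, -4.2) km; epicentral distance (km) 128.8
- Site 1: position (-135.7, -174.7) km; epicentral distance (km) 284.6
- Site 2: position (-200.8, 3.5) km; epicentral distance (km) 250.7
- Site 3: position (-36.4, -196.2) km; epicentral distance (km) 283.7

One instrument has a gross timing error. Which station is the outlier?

Site 2

Solve using three stations at a time. Using Site 0, Site 1, Site 3 (subtract circle equations pairwise → linear system) gives (x, y) ≈ (-24.4, 87.2).
Distances from that point to each station vs reported:
  Site 0: calculated 128.6 vs reported 128.8 → residual 0.2 km
  Site 1: calculated 284.5 vs reported 284.6 → residual 0.1 km
  Site 2: calculated 195.2 vs reported 250.7 → residual 55.5 km
  Site 3: calculated 283.6 vs reported 283.7 → residual 0.1 km
Site 0, Site 1, Site 3 are mutually consistent (residuals ≈ 0); Site 2 is off by 55.5 km.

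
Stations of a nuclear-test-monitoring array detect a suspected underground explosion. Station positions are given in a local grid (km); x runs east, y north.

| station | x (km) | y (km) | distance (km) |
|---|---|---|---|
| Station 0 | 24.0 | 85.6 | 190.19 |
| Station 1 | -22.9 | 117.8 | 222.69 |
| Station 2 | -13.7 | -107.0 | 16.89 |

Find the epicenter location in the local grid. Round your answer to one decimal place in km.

2.8 km east, -103.4 km north

Circle about each station: (x − 24.0)² + (y − 85.6)² = 190.19²; (x + 22.9)² + (y − 117.8)² = 222.69²; (x + 13.7)² + (y + 107.0)² = 16.89².
Subtracting pairs of circle equations eliminates x²+y² and gives linear equations (the radical axes):
-93.8 x + 64.4 y = -6920.71
-75.4 x − 385.2 y = 39620.29
Solving the 2×2 system: x ≈ 2.8, y ≈ -103.4 km.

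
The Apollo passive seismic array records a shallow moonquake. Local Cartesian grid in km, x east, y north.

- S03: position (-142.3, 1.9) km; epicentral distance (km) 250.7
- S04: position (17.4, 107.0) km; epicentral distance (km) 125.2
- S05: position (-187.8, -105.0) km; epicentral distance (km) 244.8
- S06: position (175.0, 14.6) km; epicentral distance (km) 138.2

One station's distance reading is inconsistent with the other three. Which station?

S03

Solve using three stations at a time. Using S04, S05, S06 (subtract circle equations pairwise → linear system) gives (x, y) ≈ (40.3, -16.1).
Distances from that point to each station vs reported:
  S03: calculated 183.4 vs reported 250.7 → residual 67.3 km
  S04: calculated 125.2 vs reported 125.2 → residual 0.0 km
  S05: calculated 244.8 vs reported 244.8 → residual 0.0 km
  S06: calculated 138.2 vs reported 138.2 → residual 0.0 km
S04, S05, S06 are mutually consistent (residuals ≈ 0); S03 is off by 67.3 km.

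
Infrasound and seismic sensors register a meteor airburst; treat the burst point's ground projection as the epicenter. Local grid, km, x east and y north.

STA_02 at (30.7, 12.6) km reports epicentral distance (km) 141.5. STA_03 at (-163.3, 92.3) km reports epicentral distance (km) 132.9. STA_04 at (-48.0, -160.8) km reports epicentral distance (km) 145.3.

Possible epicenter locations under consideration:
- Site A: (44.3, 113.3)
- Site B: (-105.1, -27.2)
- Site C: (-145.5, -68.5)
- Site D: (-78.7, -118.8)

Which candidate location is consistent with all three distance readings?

Site B

For each candidate, compare |candidate − station| to the reported distance:
Site A: residuals STA_02 39.9, STA_03 75.8, STA_04 143.9 → max 143.9 km
Site B: residuals STA_02 0.0, STA_03 0.0, STA_04 0.0 → max 0.0 km
Site C: residuals STA_02 52.5, STA_03 28.9, STA_04 11.0 → max 52.5 km
Site D: residuals STA_02 29.5, STA_03 94.5, STA_04 93.3 → max 94.5 km
Only Site B has all residuals ≈ 0.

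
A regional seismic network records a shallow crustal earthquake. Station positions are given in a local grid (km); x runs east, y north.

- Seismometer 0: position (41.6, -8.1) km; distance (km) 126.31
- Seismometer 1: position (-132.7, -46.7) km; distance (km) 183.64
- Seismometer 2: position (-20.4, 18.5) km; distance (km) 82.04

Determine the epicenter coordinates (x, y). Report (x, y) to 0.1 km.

Circle about each station: (x − 41.6)² + (y + 8.1)² = 126.31²; (x + 132.7)² + (y + 46.7)² = 183.64²; (x + 20.4)² + (y − 18.5)² = 82.04².
Subtracting the Seismometer 0 equation from the Seismometer 1 and Seismometer 2 equations removes the quadratic terms:
-348.6 x − 77.2 y = 224.58
-124.0 x + 53.2 y = 8185.89
Solving the 2×2 system: x ≈ -22.9, y ≈ 100.5 km.

-22.9 km east, 100.5 km north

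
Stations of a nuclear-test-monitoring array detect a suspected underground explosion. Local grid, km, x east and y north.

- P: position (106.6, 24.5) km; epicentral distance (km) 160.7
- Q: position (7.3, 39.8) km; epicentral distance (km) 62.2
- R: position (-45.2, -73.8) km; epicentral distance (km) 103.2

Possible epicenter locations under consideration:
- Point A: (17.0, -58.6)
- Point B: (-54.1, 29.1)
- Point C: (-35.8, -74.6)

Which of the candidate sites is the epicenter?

For each candidate, compare |candidate − station| to the reported distance:
Point A: residuals P 38.5, Q 36.7, R 39.2 → max 39.2 km
Point B: residuals P 0.1, Q 0.1, R 0.1 → max 0.1 km
Point C: residuals P 12.8, Q 60.0, R 93.8 → max 93.8 km
Only Point B has all residuals ≈ 0.

Point B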